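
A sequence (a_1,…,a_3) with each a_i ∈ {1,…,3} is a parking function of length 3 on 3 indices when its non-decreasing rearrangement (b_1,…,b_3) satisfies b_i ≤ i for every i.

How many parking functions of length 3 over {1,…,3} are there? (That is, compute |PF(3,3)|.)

16

Count = (3−3+1)·(3+1)^(3−1) = 1·16 = 16 [KW]
E.g. (2,1,3) → sorted (1,2,3): b_i ≤ i ∀i, a PF.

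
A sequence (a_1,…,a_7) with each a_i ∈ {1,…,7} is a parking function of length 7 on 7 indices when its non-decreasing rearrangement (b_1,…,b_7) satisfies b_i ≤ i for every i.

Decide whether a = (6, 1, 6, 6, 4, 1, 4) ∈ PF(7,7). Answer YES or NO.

NO

Sorted: b = (1, 1, 4, 4, 6, 6, 6).
  b_1=1 ≤ 1
  b_2=1 ≤ 2
  b_3=4 > 3
  fails at i=3 ⇒ NO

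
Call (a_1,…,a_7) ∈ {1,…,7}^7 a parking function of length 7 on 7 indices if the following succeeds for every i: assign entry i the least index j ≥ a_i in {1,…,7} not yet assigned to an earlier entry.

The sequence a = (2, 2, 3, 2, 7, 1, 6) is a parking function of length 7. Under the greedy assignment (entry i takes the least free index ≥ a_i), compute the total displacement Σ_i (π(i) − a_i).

Σπ = 7·8/2 = 28 (π permutes [7]); Σa = 2+2+3+2+7+1+6 = 23; disp = 28−23 = 5.

5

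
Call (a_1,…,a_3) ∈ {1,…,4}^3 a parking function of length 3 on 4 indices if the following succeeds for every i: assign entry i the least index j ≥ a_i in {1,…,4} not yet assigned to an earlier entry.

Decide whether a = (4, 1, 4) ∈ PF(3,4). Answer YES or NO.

Rearranged: b = (1, 4, 4).
  b_1=1 ≤ 2
  b_2=4 > 3
  fails at i=2 ⇒ NO

NO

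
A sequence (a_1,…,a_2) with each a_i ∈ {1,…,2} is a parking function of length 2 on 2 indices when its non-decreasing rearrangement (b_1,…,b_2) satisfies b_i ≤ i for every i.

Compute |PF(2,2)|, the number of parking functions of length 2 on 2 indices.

#PF = (3−2)·3^(2−1) = 1·3 = 3 (Pollak)
Check (1,1) → sorted (1,1): b_i ≤ i ∀i, a PF.

3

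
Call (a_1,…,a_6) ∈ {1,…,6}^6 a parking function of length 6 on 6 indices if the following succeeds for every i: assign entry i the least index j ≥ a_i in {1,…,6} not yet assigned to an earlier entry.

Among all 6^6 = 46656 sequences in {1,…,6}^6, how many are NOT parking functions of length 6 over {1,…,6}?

|PF(6,6)| = (6−6+1)·(6+1)^(6−1) = 1×16807 = 16807 (Konheim–Weiss)
Check (6,4,5,6,2,5) → sorted (2,4,5,5,6,6): b_1=2>1, not a PF.
Total 46656; non-PF = 46656−16807 = 29849

29849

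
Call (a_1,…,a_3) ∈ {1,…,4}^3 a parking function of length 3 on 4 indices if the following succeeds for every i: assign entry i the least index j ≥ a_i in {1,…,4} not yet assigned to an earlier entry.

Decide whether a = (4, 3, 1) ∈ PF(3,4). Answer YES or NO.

YES

Sorted: b = (1, 3, 4).
  b_1=1 ≤ 2
  b_2=3 ≤ 3
  b_3=4 ≤ 4
All bounds hold ⇒ YES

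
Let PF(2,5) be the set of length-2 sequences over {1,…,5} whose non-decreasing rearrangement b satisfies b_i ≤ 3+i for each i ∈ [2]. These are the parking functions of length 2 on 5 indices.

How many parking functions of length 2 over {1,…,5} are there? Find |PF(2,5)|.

|PF| = 4·6^1 = 4·6 = 24
E.g. (3,5) → sorted (3,5): b_i ≤ 3+i ∀i, a PF.

24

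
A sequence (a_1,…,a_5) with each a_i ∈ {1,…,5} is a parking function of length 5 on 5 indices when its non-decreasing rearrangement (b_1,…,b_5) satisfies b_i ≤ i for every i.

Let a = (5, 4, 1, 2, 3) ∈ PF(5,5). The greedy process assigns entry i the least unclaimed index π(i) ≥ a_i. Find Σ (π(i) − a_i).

0

Σπ = 5·6/2 = 15 (π permutes [5]); Σa = 5+4+1+2+3 = 15; disp = 15−15 = 0.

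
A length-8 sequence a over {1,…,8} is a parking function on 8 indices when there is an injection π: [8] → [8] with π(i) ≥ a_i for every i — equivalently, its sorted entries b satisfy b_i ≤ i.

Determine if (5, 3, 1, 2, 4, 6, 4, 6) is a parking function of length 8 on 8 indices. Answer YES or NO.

Sorted: b = (1, 2, 3, 4, 4, 5, 6, 6).
  b_1=1 ≤ 1
  b_2=2 ≤ 2
  b_3=3 ≤ 3
  b_4=4 ≤ 4
  b_5=4 ≤ 5
  b_6=5 ≤ 6
  b_7=6 ≤ 7
  b_8=6 ≤ 8
All bounds hold ⇒ YES

YES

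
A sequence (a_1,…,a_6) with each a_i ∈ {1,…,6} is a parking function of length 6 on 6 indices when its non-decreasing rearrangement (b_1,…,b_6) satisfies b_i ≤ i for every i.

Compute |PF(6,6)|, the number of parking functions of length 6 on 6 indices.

|PF| = (7−6)·7^(6−1) = 1·16807 = 16807 [KW]
E.g. (3,3,5,3,1,1) → sorted (1,1,3,3,3,5): b_i ≤ i ∀i, a PF.

16807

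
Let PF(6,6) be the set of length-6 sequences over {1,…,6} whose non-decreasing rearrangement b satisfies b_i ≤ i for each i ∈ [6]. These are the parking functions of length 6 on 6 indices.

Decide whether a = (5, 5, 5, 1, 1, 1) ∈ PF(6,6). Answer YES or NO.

Order a: b = (1, 1, 1, 5, 5, 5).
  b_1=1 ≤ 1
  b_2=1 ≤ 2
  b_3=1 ≤ 3
  b_4=5 > 4
  fails at i=4 ⇒ NO

NO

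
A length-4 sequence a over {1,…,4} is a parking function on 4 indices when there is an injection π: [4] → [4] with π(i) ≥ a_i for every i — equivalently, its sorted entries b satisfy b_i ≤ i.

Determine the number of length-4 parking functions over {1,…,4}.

#PF = (4−4+1)·(4+1)^(4−1) = 1×125 = 125 (Konheim–Weiss)
Check (3,2,3,1) → sorted (1,2,3,3): b_i ≤ i ∀i, a PF.

125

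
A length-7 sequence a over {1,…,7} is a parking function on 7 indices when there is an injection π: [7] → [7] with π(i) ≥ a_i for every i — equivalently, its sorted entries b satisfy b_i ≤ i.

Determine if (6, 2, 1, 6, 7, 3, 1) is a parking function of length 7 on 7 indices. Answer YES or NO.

NO

Rearranged: b = (1, 1, 2, 3, 6, 6, 7).
  b_1=1 ≤ 1
  b_2=1 ≤ 2
  b_3=2 ≤ 3
  b_4=3 ≤ 4
  b_5=6 > 5
  fails at i=5 ⇒ NO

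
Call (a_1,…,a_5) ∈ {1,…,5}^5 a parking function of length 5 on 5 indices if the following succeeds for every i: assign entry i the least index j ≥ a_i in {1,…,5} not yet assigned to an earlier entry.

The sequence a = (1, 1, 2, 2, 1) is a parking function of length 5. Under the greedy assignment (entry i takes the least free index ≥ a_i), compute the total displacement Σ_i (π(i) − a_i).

8

Σπ = 15 ({1..5} each once); Σa = 1+1+2+2+1 = 7; disp = 15−7 = 8.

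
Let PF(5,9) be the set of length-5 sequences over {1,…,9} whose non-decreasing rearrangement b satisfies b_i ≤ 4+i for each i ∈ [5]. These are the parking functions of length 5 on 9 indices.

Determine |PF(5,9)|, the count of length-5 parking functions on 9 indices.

50000

|PF(5,9)| = (9+1−5)·(9+1)^{5−1} = 5 · 10000 = 50000
E.g. (4,9,3,3,4) → sorted (3,3,4,4,9): b_i ≤ 4+i ∀i, a PF.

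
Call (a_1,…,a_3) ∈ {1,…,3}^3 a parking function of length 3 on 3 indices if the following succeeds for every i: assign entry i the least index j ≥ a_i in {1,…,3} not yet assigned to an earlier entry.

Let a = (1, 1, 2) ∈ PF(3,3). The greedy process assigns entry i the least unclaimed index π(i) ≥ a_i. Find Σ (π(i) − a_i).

Σπ(i) = 1+…+3 = 6; Σa = 1+1+2 = 4; disp = 6−4 = 2.

2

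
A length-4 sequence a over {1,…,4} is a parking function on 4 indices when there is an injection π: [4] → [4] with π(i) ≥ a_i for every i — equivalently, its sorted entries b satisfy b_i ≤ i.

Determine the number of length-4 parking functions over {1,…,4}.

#PF = (4−4+1)·(4+1)^(4−1) = 1·125 = 125 (Konheim–Weiss)
Check (4,3,1,2) → sorted (1,2,3,4): b_i ≤ i ∀i, a PF.

125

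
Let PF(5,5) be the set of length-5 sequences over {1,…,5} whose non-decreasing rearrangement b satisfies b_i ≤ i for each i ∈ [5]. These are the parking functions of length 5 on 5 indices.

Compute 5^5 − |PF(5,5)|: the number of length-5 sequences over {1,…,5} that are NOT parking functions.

|PF(5,5)| = (5+1−5)·(5+1)^{5−1} = 1 · 1296 = 1296 [KW]
Example (4,3,3,3,3) → sorted (3,3,3,3,4): b_1=3>1, not a PF.
5^5 − 1296 = 3125 − 1296 = 1829

1829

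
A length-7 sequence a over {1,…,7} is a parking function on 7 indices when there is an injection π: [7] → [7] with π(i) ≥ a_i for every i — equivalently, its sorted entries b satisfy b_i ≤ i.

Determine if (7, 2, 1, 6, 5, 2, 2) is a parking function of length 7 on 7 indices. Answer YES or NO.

YES

Rearranged: b = (1, 2, 2, 2, 5, 6, 7).
  b_1=1 ≤ 1
  b_2=2 ≤ 2
  b_3=2 ≤ 3
  b_4=2 ≤ 4
  b_5=5 ≤ 5
  b_6=6 ≤ 6
  b_7=7 ≤ 7
All bounds hold ⇒ YES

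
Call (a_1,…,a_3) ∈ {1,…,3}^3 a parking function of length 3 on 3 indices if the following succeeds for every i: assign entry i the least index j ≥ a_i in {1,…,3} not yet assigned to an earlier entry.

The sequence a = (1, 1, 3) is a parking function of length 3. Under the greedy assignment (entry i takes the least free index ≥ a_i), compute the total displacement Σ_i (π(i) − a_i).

1

Σπ = 3·4/2 = 6 (π permutes [3]); Σa = 1+1+3 = 5; disp = 6−5 = 1.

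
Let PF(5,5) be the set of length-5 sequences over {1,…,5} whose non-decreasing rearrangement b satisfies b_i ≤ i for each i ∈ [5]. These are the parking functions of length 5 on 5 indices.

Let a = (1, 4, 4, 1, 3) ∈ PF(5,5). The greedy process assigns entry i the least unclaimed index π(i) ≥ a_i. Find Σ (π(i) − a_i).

2

Σπ = 15 ({1..5} each once); Σa = 1+4+4+1+3 = 13; disp = 15−13 = 2.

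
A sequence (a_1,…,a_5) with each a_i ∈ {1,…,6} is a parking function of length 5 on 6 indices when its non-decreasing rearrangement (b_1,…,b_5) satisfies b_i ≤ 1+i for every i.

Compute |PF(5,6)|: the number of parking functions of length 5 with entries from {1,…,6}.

|PF| = 2·7^4 = 2×2401 = 4802 [KW]
Example (3,3,2,5,1) → sorted (1,2,3,3,5): b_i ≤ 1+i ∀i, a PF.

4802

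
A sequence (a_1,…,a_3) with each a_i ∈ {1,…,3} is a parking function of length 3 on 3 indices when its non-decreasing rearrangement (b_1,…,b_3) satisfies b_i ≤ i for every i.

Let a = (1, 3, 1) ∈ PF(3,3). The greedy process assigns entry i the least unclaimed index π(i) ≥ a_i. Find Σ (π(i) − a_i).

Σπ(i) = 1+…+3 = 6; Σa = 1+3+1 = 5; disp = 6−5 = 1.

1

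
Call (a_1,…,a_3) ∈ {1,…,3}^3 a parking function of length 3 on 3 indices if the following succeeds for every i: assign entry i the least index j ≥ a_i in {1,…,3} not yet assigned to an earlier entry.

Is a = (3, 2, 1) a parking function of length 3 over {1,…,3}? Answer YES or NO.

Order a: b = (1, 2, 3).
  b_1=1 ≤ 1
  b_2=2 ≤ 2
  b_3=3 ≤ 3
All bounds hold ⇒ YES

YES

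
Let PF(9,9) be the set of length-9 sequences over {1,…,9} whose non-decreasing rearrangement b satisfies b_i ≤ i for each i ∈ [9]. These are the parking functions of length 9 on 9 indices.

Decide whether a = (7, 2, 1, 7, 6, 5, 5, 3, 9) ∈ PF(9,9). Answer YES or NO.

Sorted: b = (1, 2, 3, 5, 5, 6, 7, 7, 9).
  b_1=1 ≤ 1
  b_2=2 ≤ 2
  b_3=3 ≤ 3
  b_4=5 > 4
  fails at i=4 ⇒ NO

NO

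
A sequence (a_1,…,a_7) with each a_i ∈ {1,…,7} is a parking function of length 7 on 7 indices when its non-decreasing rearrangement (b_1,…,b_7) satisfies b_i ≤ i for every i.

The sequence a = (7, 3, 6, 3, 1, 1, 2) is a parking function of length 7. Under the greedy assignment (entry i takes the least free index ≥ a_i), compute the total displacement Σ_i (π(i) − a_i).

Σπ(i) = 1+…+7 = 28; Σa = 7+3+6+3+1+1+2 = 23; disp = 28−23 = 5.

5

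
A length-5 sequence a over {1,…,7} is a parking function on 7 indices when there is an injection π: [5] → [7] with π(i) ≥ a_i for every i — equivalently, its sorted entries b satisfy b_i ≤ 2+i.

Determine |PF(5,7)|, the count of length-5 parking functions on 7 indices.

|PF| = 3·8^4 = 3×4096 = 12288
E.g. (1,2,1,3,7) → sorted (1,1,2,3,7): b_i ≤ 2+i ∀i, a PF.

12288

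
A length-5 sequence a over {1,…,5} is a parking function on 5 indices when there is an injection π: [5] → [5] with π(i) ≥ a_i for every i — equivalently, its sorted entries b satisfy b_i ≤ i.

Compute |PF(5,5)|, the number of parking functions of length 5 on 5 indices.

Count = (5+1−5)·(5+1)^{5−1} = 1×1296 = 1296 (Konheim–Weiss)
E.g. (2,1,4,3,5) → sorted (1,2,3,4,5): b_i ≤ i ∀i, a PF.

1296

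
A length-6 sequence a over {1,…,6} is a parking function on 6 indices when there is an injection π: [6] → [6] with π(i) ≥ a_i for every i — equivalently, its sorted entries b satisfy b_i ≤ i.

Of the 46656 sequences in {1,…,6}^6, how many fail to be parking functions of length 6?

#PF = (7−6)·7^(6−1) = 1·16807 = 16807 (Pollak)
Example (5,4,6,1,6,5) → sorted (1,4,5,5,6,6): b_2=4>2, not a PF.
6^6 − 16807 = 46656 − 16807 = 29849

29849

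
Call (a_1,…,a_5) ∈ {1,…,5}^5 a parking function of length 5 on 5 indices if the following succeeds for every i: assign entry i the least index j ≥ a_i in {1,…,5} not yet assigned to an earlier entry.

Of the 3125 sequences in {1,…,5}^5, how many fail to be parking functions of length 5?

|PF(5,5)| = (5+1−5)·(5+1)^{5−1} = 1·1296 = 1296 (Konheim–Weiss)
One tuple (4,4,5,5,5) → sorted (4,4,5,5,5): b_1=4>1, not a PF.
So 3125 − 1296 = 1829 fail.

1829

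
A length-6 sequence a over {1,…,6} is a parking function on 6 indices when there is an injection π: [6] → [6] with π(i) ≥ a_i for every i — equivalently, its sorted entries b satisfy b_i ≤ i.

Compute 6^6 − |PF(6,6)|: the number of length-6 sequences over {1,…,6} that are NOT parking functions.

|PF(6,6)| = 1·7^5 = 1·16807 = 16807 (Pollak)
E.g. (4,5,4,2,5,4) → sorted (2,4,4,4,5,5): b_1=2>1, not a PF.
6^6 − 16807 = 46656 − 16807 = 29849

29849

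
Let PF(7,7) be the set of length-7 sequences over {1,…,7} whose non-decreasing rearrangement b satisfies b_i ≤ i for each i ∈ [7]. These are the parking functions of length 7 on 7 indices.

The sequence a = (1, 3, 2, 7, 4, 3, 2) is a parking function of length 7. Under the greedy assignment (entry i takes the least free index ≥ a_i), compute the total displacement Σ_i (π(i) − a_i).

6

Σπ = 28 ({1..7} each once); Σa = 1+3+2+7+4+3+2 = 22; disp = 28−22 = 6.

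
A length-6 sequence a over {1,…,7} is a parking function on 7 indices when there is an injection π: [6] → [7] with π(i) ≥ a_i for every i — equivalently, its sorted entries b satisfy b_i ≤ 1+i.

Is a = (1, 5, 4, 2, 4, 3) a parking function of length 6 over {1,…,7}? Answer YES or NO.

Order a: b = (1, 2, 3, 4, 4, 5).
  b_1=1 ≤ 2
  b_2=2 ≤ 3
  b_3=3 ≤ 4
  b_4=4 ≤ 5
  b_5=4 ≤ 6
  b_6=5 ≤ 7
All bounds hold ⇒ YES

YES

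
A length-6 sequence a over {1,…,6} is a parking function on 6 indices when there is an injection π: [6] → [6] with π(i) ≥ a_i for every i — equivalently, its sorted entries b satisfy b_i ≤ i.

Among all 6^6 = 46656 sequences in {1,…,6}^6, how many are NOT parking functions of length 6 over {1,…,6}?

#PF = 1·7^5 = 1·16807 = 16807
E.g. (4,6,2,5,6,3) → sorted (2,3,4,5,6,6): b_1=2>1, not a PF.
So 46656 − 16807 = 29849 fail.

29849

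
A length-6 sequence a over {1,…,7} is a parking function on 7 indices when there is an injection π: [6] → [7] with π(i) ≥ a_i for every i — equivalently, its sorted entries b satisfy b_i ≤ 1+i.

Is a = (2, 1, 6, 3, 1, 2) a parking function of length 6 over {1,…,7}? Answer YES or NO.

Order a: b = (1, 1, 2, 2, 3, 6).
  b_1=1 ≤ 2
  b_2=1 ≤ 3
  b_3=2 ≤ 4
  b_4=2 ≤ 5
  b_5=3 ≤ 6
  b_6=6 ≤ 7
All bounds hold ⇒ YES

YES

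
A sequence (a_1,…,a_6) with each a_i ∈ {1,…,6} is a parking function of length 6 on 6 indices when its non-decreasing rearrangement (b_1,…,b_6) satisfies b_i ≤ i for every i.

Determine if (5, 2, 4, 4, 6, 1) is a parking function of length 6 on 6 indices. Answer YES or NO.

NO

Sorted: b = (1, 2, 4, 4, 5, 6).
  b_1=1 ≤ 1
  b_2=2 ≤ 2
  b_3=4 > 3
  fails at i=3 ⇒ NO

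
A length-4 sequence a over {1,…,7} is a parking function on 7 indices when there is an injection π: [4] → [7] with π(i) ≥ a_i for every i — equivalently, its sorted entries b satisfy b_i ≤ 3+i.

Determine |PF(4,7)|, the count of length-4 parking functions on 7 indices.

#PF = 4·8^3 = 4·512 = 2048 (Pollak)
Example (1,2,4,2) → sorted (1,2,2,4): b_i ≤ 3+i ∀i, a PF.

2048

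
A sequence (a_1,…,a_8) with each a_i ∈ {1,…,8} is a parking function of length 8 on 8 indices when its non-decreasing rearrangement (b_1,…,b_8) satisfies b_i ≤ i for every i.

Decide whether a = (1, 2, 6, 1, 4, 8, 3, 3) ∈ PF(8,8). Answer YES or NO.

Sorted: b = (1, 1, 2, 3, 3, 4, 6, 8).
  b_1=1 ≤ 1
  b_2=1 ≤ 2
  b_3=2 ≤ 3
  b_4=3 ≤ 4
  b_5=3 ≤ 5
  b_6=4 ≤ 6
  b_7=6 ≤ 7
  b_8=8 ≤ 8
All bounds hold ⇒ YES

YES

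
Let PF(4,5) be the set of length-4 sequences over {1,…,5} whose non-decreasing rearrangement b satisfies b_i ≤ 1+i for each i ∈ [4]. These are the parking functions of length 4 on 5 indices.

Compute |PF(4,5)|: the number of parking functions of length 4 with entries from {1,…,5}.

432

|PF| = (5−4+1)·(5+1)^(4−1) = 2·216 = 432 [KW]
One tuple (2,2,5,3) → sorted (2,2,3,5): b_i ≤ 1+i ∀i, a PF.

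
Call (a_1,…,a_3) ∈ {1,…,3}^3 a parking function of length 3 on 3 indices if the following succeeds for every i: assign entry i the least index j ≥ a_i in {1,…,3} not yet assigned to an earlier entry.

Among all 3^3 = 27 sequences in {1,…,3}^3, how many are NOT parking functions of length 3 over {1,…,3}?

11

Count = (4−3)·4^(3−1) = 1 · 16 = 16 (Pollak)
Check (2,3,2) → sorted (2,2,3): b_1=2>1, not a PF.
Total 27; non-PF = 27−16 = 11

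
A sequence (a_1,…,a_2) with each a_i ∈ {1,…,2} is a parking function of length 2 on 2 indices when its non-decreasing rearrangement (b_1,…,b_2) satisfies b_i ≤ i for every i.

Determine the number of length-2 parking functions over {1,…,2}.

|PF| = (3−2)·3^(2−1) = 1·3 = 3 (Konheim–Weiss)
One tuple (2,1) → sorted (1,2): b_i ≤ i ∀i, a PF.

3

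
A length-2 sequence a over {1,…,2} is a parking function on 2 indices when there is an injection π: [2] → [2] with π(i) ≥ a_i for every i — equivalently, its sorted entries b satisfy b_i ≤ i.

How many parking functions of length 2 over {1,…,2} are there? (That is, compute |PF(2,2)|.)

|PF| = (2−2+1)·(2+1)^(2−1) = 1·3 = 3 (Konheim–Weiss)
Check (2,1) → sorted (1,2): b_i ≤ i ∀i, a PF.

3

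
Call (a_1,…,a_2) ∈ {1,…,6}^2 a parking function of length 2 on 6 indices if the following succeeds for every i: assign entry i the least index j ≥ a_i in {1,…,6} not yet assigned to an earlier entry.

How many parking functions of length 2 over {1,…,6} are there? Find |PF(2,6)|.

35

Count = 5·7^1 = 5·7 = 35 (Pollak)
Check (3,2) → sorted (2,3): b_i ≤ 4+i ∀i, a PF.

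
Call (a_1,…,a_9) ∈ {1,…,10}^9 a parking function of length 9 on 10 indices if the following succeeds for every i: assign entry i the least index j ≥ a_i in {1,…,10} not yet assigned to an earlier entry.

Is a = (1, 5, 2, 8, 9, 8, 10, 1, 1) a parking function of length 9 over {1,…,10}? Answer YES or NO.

Sorted: b = (1, 1, 1, 2, 5, 8, 8, 9, 10).
  b_1=1 ≤ 2
  b_2=1 ≤ 3
  b_3=1 ≤ 4
  b_4=2 ≤ 5
  b_5=5 ≤ 6
  b_6=8 > 7
  fails at i=6 ⇒ NO

NO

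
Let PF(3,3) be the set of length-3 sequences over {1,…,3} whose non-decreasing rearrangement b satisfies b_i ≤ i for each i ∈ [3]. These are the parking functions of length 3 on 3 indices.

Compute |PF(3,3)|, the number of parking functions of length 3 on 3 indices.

|PF(3,3)| = (4−3)·4^(3−1) = 1×16 = 16 [KW]
Check (1,2,3) → sorted (1,2,3): b_i ≤ i ∀i, a PF.

16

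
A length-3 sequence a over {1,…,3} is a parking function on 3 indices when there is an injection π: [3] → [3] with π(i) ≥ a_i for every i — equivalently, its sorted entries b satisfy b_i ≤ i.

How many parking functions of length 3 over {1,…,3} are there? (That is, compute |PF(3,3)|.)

16

|PF(3,3)| = (4−3)·4^(3−1) = 1×16 = 16
Check (1,1,3) → sorted (1,1,3): b_i ≤ i ∀i, a PF.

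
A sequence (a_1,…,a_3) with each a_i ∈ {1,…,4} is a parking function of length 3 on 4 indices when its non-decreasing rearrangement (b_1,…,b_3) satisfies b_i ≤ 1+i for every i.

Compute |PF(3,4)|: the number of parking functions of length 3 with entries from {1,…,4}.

50

|PF(3,4)| = (5−3)·5^(3−1) = 2 · 25 = 50
Check (1,4,1) → sorted (1,1,4): b_i ≤ 1+i ∀i, a PF.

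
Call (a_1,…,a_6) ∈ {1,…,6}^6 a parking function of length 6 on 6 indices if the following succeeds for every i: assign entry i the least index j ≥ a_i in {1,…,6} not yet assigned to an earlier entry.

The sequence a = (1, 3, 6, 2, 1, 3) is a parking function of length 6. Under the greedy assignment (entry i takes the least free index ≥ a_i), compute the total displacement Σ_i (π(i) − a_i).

Σπ = 21 ({1..6} each once); Σa = 1+3+6+2+1+3 = 16; disp = 21−16 = 5.

5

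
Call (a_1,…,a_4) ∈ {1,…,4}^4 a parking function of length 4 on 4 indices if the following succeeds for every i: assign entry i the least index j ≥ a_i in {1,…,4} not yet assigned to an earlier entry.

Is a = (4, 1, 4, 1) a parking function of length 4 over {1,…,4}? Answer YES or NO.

Rearranged: b = (1, 1, 4, 4).
  b_1=1 ≤ 1
  b_2=1 ≤ 2
  b_3=4 > 3
  fails at i=3 ⇒ NO

NO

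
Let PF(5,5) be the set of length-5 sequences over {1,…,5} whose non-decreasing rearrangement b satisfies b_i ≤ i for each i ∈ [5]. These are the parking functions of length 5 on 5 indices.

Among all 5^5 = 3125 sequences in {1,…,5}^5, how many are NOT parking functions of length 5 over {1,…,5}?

1829

|PF(5,5)| = (5+1−5)·(5+1)^{5−1} = 1·1296 = 1296 (Konheim–Weiss)
Example (3,4,3,4,5) → sorted (3,3,4,4,5): b_1=3>1, not a PF.
5^5 − 1296 = 3125 − 1296 = 1829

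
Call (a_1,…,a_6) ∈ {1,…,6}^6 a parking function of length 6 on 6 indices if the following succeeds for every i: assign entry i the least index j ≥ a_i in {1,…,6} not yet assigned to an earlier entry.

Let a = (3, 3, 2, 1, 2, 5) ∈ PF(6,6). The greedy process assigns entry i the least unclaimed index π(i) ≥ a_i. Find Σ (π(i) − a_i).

5

Σπ = 6·7/2 = 21 (π permutes [6]); Σa = 3+3+2+1+2+5 = 16; disp = 21−16 = 5.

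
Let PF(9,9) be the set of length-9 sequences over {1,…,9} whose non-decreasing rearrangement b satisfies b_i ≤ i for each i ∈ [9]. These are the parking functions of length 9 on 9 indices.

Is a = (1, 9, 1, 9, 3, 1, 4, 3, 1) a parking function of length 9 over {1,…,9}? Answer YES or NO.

NO

Order a: b = (1, 1, 1, 1, 3, 3, 4, 9, 9).
  b_1=1 ≤ 1
  b_2=1 ≤ 2
  b_3=1 ≤ 3
  b_4=1 ≤ 4
  b_5=3 ≤ 5
  b_6=3 ≤ 6
  b_7=4 ≤ 7
  b_8=9 > 8
  fails at i=8 ⇒ NO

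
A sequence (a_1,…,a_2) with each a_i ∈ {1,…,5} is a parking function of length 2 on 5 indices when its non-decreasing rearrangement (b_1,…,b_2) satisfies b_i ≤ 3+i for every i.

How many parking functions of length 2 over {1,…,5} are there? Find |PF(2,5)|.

24

Count = (5+1−2)·(5+1)^{2−1} = 4 · 6 = 24 (Pollak)
Example (3,1) → sorted (1,3): b_i ≤ 3+i ∀i, a PF.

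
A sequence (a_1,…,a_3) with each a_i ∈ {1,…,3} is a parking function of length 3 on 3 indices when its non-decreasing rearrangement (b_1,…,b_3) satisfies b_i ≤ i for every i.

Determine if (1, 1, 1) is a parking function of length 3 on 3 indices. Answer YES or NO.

YES

Rearranged: b = (1, 1, 1).
  b_1=1 ≤ 1
  b_2=1 ≤ 2
  b_3=1 ≤ 3
All bounds hold ⇒ YES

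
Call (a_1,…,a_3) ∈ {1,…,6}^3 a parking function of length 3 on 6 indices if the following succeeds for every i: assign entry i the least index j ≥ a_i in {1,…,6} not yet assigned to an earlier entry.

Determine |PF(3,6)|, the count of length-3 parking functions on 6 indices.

#PF = (7−3)·7^(3−1) = 4 · 49 = 196 [KW]
Check (3,3,6) → sorted (3,3,6): b_i ≤ 3+i ∀i, a PF.

196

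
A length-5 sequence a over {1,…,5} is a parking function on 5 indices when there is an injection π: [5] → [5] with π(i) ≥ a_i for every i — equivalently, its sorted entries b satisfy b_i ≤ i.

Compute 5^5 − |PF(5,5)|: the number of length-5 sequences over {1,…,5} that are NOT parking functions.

#PF = (5+1−5)·(5+1)^{5−1} = 1×1296 = 1296
E.g. (5,2,5,3,2) → sorted (2,2,3,5,5): b_1=2>1, not a PF.
Total 3125; non-PF = 3125−1296 = 1829

1829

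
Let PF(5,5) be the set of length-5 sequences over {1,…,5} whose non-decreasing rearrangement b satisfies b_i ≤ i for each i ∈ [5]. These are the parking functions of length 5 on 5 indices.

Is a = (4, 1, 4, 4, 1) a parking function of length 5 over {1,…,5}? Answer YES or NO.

NO

Sorted: b = (1, 1, 4, 4, 4).
  b_1=1 ≤ 1
  b_2=1 ≤ 2
  b_3=4 > 3
  fails at i=3 ⇒ NO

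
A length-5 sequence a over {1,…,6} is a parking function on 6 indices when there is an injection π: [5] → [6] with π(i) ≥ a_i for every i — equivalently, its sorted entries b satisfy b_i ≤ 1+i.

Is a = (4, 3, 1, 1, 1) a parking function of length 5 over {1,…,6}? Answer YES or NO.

Rearranged: b = (1, 1, 1, 3, 4).
  b_1=1 ≤ 2
  b_2=1 ≤ 3
  b_3=1 ≤ 4
  b_4=3 ≤ 5
  b_5=4 ≤ 6
All bounds hold ⇒ YES

YES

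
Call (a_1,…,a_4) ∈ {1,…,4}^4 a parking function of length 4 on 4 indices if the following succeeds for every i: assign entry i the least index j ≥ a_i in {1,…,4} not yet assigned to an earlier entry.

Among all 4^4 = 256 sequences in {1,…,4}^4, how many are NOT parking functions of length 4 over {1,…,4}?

Count = 1·5^3 = 1·125 = 125 [KW]
E.g. (4,3,3,2) → sorted (2,3,3,4): b_1=2>1, not a PF.
4^4 − 125 = 256 − 125 = 131

131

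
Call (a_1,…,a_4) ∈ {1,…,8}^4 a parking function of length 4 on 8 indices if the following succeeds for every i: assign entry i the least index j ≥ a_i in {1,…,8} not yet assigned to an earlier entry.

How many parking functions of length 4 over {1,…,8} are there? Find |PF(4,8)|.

Count = (8−4+1)·(8+1)^(4−1) = 5 · 729 = 3645
E.g. (3,6,2,3) → sorted (2,3,3,6): b_i ≤ 4+i ∀i, a PF.

3645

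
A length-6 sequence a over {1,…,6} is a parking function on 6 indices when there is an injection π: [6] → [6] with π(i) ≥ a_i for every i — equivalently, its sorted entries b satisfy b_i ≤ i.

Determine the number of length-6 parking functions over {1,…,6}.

16807

#PF = 1·7^5 = 1·16807 = 16807 (Konheim–Weiss)
Example (3,3,5,1,1,3) → sorted (1,1,3,3,3,5): b_i ≤ i ∀i, a PF.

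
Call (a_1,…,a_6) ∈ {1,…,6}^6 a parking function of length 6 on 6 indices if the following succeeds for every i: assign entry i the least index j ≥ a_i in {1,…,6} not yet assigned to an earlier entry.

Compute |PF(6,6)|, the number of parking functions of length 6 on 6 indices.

#PF = (6+1−6)·(6+1)^{6−1} = 1·16807 = 16807 (Pollak)
Check (5,2,2,5,1,1) → sorted (1,1,2,2,5,5): b_i ≤ i ∀i, a PF.

16807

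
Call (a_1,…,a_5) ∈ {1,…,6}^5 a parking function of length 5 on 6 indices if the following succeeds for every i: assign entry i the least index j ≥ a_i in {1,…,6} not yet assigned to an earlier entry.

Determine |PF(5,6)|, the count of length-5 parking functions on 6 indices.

4802

Count = 2·7^4 = 2 · 2401 = 4802
Example (1,5,4,4,3) → sorted (1,3,4,4,5): b_i ≤ 1+i ∀i, a PF.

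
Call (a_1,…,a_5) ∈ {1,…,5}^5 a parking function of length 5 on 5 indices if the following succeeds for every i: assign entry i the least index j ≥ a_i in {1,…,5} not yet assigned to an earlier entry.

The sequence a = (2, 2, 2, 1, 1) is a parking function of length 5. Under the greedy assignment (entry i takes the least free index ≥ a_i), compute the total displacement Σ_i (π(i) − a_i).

7

Σπ(i) = 1+…+5 = 15; Σa = 2+2+2+1+1 = 8; disp = 15−8 = 7.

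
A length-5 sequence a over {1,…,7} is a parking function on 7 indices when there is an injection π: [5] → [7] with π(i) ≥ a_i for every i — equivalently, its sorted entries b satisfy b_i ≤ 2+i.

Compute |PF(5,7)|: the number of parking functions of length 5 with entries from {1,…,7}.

|PF| = (7−5+1)·(7+1)^(5−1) = 3×4096 = 12288 [KW]
One tuple (1,6,3,4,6) → sorted (1,3,4,6,6): b_i ≤ 2+i ∀i, a PF.

12288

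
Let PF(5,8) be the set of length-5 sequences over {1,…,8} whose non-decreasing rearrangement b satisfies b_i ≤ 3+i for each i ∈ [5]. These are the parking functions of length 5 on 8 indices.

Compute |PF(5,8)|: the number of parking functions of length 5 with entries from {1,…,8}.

26244

|PF(5,8)| = (9−5)·9^(5−1) = 4·6561 = 26244 (Pollak)
Check (6,1,4,6,8) → sorted (1,4,6,6,8): b_i ≤ 3+i ∀i, a PF.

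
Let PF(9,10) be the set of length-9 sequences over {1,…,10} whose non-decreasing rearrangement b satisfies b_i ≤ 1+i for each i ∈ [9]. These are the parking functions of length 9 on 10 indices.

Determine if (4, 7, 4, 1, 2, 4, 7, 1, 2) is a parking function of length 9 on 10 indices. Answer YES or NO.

YES

Rearranged: b = (1, 1, 2, 2, 4, 4, 4, 7, 7).
  b_1=1 ≤ 2
  b_2=1 ≤ 3
  b_3=2 ≤ 4
  b_4=2 ≤ 5
  b_5=4 ≤ 6
  b_6=4 ≤ 7
  b_7=4 ≤ 8
  b_8=7 ≤ 9
  b_9=7 ≤ 10
All bounds hold ⇒ YES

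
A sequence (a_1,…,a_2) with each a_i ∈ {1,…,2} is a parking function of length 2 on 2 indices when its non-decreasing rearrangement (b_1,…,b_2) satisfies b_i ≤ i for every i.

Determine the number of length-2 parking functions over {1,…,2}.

3

#PF = (3−2)·3^(2−1) = 1×3 = 3 (Konheim–Weiss)
E.g. (1,1) → sorted (1,1): b_i ≤ i ∀i, a PF.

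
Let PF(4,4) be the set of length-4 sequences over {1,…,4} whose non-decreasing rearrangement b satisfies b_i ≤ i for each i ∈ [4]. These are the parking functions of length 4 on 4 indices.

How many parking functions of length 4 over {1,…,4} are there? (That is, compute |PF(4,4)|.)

125

|PF(4,4)| = (4−4+1)·(4+1)^(4−1) = 1·125 = 125 (Pollak)
Check (1,3,3,1) → sorted (1,1,3,3): b_i ≤ i ∀i, a PF.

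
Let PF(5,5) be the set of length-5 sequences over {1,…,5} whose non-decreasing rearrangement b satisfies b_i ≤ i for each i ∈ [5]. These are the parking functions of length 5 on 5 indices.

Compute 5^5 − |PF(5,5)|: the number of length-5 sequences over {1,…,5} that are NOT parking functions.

1829

#PF = (5−5+1)·(5+1)^(5−1) = 1·1296 = 1296 (Konheim–Weiss)
E.g. (4,4,5,5,2) → sorted (2,4,4,5,5): b_1=2>1, not a PF.
So 3125 − 1296 = 1829 fail.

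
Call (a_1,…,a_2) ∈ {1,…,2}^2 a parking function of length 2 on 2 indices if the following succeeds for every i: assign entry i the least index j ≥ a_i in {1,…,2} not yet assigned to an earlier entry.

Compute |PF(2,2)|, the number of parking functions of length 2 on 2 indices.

3

|PF(2,2)| = (2−2+1)·(2+1)^(2−1) = 1·3 = 3 (Konheim–Weiss)
Example (1,1) → sorted (1,1): b_i ≤ i ∀i, a PF.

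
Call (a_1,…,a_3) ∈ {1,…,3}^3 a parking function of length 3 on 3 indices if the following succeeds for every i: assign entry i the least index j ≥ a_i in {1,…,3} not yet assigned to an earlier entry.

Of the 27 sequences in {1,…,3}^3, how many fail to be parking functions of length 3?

11

|PF| = (3−3+1)·(3+1)^(3−1) = 1×16 = 16
Example (2,3,2) → sorted (2,2,3): b_1=2>1, not a PF.
Total 27; non-PF = 27−16 = 11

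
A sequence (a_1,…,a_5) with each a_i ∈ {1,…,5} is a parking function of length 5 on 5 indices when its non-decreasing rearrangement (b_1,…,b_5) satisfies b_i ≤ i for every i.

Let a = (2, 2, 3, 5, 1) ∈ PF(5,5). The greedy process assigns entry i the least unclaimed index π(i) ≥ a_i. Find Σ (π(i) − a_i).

Σπ = 15 ({1..5} each once); Σa = 2+2+3+5+1 = 13; disp = 15−13 = 2.

2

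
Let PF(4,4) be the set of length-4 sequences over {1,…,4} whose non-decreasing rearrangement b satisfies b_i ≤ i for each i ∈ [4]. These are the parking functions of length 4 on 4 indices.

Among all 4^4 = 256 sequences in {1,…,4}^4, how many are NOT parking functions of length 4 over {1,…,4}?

131

|PF(4,4)| = 1·5^3 = 1·125 = 125 (Pollak)
Example (4,4,3,4) → sorted (3,4,4,4): b_1=3>1, not a PF.
4^4 − 125 = 256 − 125 = 131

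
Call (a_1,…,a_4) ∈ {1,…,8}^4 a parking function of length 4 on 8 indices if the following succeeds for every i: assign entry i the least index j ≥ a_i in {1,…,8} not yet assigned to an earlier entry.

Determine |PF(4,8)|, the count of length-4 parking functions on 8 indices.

3645

#PF = 5·9^3 = 5 · 729 = 3645 (Pollak)
One tuple (3,3,8,3) → sorted (3,3,3,8): b_i ≤ 4+i ∀i, a PF.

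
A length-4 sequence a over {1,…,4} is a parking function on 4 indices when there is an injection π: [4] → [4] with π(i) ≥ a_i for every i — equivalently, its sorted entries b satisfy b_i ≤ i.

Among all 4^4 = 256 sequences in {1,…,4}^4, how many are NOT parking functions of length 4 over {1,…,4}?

|PF| = (4−4+1)·(4+1)^(4−1) = 1 · 125 = 125 [KW]
E.g. (3,3,4,4) → sorted (3,3,4,4): b_1=3>1, not a PF.
So 256 − 125 = 131 fail.

131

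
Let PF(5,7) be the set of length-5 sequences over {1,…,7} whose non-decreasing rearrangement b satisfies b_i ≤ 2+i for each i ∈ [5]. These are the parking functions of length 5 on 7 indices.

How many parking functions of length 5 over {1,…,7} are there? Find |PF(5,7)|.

12288

|PF| = (7+1−5)·(7+1)^{5−1} = 3×4096 = 12288 (Konheim–Weiss)
Example (3,3,1,2,3) → sorted (1,2,3,3,3): b_i ≤ 2+i ∀i, a PF.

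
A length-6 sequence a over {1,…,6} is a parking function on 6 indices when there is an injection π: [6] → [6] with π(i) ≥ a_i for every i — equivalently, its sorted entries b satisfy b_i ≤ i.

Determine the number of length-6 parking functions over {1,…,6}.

16807

#PF = (6−6+1)·(6+1)^(6−1) = 1 · 16807 = 16807 (Konheim–Weiss)
Check (3,3,1,4,1,4) → sorted (1,1,3,3,4,4): b_i ≤ i ∀i, a PF.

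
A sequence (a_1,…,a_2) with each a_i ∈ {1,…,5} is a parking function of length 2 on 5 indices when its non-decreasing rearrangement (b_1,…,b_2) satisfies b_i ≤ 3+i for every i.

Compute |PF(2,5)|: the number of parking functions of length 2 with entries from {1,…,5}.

#PF = (5+1−2)·(5+1)^{2−1} = 4×6 = 24
E.g. (4,3) → sorted (3,4): b_i ≤ 3+i ∀i, a PF.

24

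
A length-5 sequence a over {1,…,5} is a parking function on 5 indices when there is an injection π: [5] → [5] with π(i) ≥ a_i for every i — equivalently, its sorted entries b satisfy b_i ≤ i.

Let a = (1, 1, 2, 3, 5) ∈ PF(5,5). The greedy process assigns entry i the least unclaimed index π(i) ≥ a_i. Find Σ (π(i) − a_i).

3

Σπ = 15 ({1..5} each once); Σa = 1+1+2+3+5 = 12; disp = 15−12 = 3.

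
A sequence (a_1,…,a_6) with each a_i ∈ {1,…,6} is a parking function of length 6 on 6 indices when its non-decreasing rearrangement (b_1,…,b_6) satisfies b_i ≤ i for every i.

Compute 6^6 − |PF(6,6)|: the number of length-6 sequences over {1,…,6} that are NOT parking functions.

29849

|PF| = 1·7^5 = 1 · 16807 = 16807
Check (1,6,6,5,5,6) → sorted (1,5,5,6,6,6): b_2=5>2, not a PF.
6^6 − 16807 = 46656 − 16807 = 29849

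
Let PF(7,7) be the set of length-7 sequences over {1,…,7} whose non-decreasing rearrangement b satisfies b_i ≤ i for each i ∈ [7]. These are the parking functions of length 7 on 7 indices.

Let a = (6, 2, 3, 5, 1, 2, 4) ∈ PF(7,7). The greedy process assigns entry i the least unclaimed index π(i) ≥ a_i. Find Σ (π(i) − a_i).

Σπ = 7·8/2 = 28 (π permutes [7]); Σa = 6+2+3+5+1+2+4 = 23; disp = 28−23 = 5.

5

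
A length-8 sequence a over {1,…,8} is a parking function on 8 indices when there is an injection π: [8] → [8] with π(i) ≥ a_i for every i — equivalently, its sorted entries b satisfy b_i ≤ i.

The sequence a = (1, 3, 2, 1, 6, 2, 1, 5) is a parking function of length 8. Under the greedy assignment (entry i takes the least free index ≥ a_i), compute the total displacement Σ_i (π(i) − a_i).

Σπ = 36 ({1..8} each once); Σa = 1+3+2+1+6+2+1+5 = 21; disp = 36−21 = 15.

15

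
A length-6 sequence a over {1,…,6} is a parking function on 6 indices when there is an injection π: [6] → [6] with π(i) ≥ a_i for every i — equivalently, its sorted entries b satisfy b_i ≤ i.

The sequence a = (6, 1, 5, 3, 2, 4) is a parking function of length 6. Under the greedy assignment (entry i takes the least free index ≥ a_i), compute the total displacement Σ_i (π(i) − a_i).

0

Σπ = 21 ({1..6} each once); Σa = 6+1+5+3+2+4 = 21; disp = 21−21 = 0.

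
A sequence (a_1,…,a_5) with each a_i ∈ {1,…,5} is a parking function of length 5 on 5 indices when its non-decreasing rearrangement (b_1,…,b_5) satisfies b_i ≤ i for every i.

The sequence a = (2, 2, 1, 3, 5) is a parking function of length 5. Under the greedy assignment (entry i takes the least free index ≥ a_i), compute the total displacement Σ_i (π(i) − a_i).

2

Σπ = 15 ({1..5} each once); Σa = 2+2+1+3+5 = 13; disp = 15−13 = 2.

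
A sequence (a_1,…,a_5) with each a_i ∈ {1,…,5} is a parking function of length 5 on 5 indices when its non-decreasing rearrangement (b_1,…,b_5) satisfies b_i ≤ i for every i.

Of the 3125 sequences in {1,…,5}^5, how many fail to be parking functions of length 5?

|PF(5,5)| = 1·6^4 = 1×1296 = 1296 (Pollak)
Example (3,5,3,4,4) → sorted (3,3,4,4,5): b_1=3>1, not a PF.
Total 3125; non-PF = 3125−1296 = 1829

1829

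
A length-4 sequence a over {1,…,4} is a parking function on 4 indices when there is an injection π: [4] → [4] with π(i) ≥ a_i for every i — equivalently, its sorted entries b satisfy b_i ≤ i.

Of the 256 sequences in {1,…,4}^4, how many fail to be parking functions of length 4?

131

Count = (4−4+1)·(4+1)^(4−1) = 1 · 125 = 125
E.g. (4,3,2,4) → sorted (2,3,4,4): b_1=2>1, not a PF.
So 256 − 125 = 131 fail.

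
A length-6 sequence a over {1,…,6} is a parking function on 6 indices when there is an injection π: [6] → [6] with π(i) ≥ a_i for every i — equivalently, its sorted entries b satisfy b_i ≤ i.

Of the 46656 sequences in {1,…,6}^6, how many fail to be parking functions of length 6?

|PF| = 1·7^5 = 1 · 16807 = 16807
E.g. (1,6,6,1,6,6) → sorted (1,1,6,6,6,6): b_3=6>3, not a PF.
So 46656 − 16807 = 29849 fail.

29849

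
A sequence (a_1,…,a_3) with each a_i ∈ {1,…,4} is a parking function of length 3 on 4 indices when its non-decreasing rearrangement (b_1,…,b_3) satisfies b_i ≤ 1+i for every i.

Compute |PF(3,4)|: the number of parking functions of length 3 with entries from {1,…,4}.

50

#PF = (5−3)·5^(3−1) = 2 · 25 = 50 [KW]
E.g. (4,1,1) → sorted (1,1,4): b_i ≤ 1+i ∀i, a PF.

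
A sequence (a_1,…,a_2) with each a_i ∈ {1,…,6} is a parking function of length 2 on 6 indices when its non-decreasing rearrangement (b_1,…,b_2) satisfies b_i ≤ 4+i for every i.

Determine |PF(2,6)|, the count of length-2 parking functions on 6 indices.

35

#PF = (7−2)·7^(2−1) = 5 · 7 = 35 (Konheim–Weiss)
Example (5,4) → sorted (4,5): b_i ≤ 4+i ∀i, a PF.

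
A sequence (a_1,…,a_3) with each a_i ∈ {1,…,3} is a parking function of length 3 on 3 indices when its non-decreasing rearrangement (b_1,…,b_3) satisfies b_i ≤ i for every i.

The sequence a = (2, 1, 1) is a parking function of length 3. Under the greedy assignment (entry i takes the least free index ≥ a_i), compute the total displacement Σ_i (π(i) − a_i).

Σπ = 3·4/2 = 6 (π permutes [3]); Σa = 2+1+1 = 4; disp = 6−4 = 2.

2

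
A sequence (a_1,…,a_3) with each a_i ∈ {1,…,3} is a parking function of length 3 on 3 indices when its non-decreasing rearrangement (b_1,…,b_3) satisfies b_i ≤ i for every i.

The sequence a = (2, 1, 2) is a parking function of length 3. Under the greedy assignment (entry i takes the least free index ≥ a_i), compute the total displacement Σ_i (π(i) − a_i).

Σπ = 3·4/2 = 6 (π permutes [3]); Σa = 2+1+2 = 5; disp = 6−5 = 1.

1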